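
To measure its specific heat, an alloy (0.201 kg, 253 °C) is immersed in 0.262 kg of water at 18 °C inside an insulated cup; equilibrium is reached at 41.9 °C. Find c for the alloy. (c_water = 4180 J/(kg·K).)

Heat lost by the alloy = heat gained by the water:
0.201×c×(253 − 41.9) = 0.262×4180×(41.9 − 18)
42.43 c = 26174  ⇒  c ≈ 616.9 J/(kg·K)

c ≈ 617 J/(kg·K)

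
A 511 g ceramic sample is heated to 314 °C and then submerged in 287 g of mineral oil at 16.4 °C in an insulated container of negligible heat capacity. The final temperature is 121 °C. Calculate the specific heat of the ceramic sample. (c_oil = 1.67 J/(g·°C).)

c ≈ 0.508 J/(g·°C)

m_s c (T_s − T_f) = m_oil c_oil (T_f − T_0):
511×c×(314 − 121) = 287×1.67×(121 − 16.4)
98623 c = 50134  ⇒  c ≈ 0.5083 J/(g·°C)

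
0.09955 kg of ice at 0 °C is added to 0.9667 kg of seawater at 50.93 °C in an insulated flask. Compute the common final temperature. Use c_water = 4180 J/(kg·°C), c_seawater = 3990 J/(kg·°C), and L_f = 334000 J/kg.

T_f ≈ 38.2 °C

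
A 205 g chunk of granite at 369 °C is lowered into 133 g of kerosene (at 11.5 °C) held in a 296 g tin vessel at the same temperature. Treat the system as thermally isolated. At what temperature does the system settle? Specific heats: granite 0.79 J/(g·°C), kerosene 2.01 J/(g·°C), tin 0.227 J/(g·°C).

T_f ≈ 128.1 °C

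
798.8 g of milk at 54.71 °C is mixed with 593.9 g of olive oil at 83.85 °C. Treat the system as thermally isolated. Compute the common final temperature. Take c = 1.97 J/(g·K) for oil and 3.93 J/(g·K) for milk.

T_f ≈ 62.6 °C

Taking heat into each body as positive, Σ m c ΔT = 0:
593.9·1.97·(T − 83.85) + 798.8·3.93·(T − 54.71) = 0
(1170 + 3139.3) T = 1170·83.85 + 3139.3·54.71
T = 269853/4309.3 ≈ 62.62 °C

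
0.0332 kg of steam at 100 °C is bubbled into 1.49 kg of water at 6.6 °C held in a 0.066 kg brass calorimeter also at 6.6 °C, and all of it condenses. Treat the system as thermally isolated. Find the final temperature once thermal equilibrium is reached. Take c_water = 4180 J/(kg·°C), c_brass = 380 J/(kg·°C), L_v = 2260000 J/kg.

Heat gained plus heat lost sum to zero:
latent heat released on condensation: 0.0332·2260000 = 75032; condensate cools 100→T: 0.0332·4180·(T − 100) = 138.78(T − 100); original water: 6228.2(T − 6.6); brass cup: 0.066·380·(T − 6.6) = 25.08(T − 6.6)
6392.1 T = 75032 + 13878 + 41272 = 130181
T ≈ 20.37 °C (< 100 °C, so full condensation is consistent).

T_f ≈ 20.4 °C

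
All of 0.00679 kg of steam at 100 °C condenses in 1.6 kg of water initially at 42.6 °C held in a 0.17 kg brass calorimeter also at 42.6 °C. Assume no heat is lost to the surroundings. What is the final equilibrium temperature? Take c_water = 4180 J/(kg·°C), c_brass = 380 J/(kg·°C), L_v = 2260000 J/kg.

T_f ≈ 45.1 °C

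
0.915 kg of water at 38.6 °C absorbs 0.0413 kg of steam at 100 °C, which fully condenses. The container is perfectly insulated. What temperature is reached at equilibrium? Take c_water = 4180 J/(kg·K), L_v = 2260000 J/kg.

T_f ≈ 64.6 °C

Energy conservation, ΣQ = 0:
steam→water at 100 °C releases m L_v = 0.0413·2260000 = 93338
  condensed water 100 °C→T: 172.63(T − 100)
  original water: 3824.7(T − 38.6)
3997.3 T = 93338 + 17263 + 147633 = 258235
T ≈ 64.60 °C — below 100 °C, confirming all the steam condensed.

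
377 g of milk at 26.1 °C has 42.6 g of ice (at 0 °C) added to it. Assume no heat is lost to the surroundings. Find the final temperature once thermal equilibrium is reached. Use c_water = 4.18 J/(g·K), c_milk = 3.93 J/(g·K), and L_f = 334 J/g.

T_f ≈ 14.7 °C

Sum of m c ΔT and latent-heat terms is zero:
melt ice: 42.6·334 = 14228
  meltwater 0→T: 42.6·4.18·T = 178.07 T
  milk cools: 377·3.93·(T − 26.1) = 1481.6(T − 26.1)
1659.7 T = 38670 − 14228 = 24442
T ≈ 14.73 °C (positive, so assuming full melt was valid).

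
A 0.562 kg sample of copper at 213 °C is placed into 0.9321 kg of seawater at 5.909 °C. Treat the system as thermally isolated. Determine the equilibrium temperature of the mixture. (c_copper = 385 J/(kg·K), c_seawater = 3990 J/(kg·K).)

Heat lost by the copper equals heat gained by the seawater:
0.562·385·(213 − T) = 0.9321·3990·(T − 5.909)
216.37(213 − T) = 3719.1(T − 5.909)
3935.4 T = 68063  ⇒  T ≈ 17.29 °C

T_f ≈ 17.3 °C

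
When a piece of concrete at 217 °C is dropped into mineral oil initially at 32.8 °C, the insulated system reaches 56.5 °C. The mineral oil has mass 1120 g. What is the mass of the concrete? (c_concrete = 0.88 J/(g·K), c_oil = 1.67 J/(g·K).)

m ≈ 314 g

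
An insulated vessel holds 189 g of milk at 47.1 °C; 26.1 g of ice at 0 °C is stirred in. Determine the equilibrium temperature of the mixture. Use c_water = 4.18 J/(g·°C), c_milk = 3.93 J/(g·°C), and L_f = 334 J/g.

Conservation of energy gives ΣQ = 0:
latent heat to melt: 26.1×334 = 8717.4; warm the meltwater: 109.1 T; milk cools: 189×3.93×(T − 47.1) = 742.77(T − 47.1)
851.87 T = 34984 − 8717.4 = 26267
T ≈ 30.83 °C. Since T > 0 °C, the all-ice-melts assumption holds.

T_f ≈ 30.8 °C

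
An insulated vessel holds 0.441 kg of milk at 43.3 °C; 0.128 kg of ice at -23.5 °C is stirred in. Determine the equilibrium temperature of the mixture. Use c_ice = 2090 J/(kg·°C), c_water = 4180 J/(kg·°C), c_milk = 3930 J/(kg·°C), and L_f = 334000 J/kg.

T_f ≈ 11.5 °C

Let T be the final temperature. ΣQ_i = 0:
warm ice to 0 °C: 0.128×2090×(0 − (-23.5)) = 6286.7; latent heat to melt: 0.128×334000 = 42752; meltwater 0→T: 0.128×4180×T = 535.04 T; milk cools: 0.441×3930×(T − 43.3) = 1733.1(T − 43.3)
2268.2 T = 75045 − 49039 = 26006
T ≈ 11.47 °C (positive, so assuming full melt was valid).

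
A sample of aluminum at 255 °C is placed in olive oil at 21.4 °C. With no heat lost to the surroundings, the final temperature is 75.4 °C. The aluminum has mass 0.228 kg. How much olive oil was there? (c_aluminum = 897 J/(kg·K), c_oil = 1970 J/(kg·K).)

Heat lost by the aluminum = heat gained by the oil:
0.228×897×(255 − 75.4) = m×1970×(75.4 − 21.4)
106380 m = 36731  ⇒  m ≈ 0.3453 kg

m ≈ 0.345 kg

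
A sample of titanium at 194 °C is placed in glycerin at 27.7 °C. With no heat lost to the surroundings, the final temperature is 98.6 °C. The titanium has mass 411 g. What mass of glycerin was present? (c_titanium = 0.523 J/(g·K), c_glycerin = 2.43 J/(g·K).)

m ≈ 119 g

Net heat exchanged in the isolated system is zero:
411·0.523·(98.6 − 194) + m·2.43·(98.6 − 27.7) = 0
172.29 m = 20507
m = 20507/172.29 ≈ 119 g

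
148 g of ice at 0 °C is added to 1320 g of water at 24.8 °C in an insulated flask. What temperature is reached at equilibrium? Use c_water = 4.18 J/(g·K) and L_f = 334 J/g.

Net heat exchanged in the isolated system is zero:
latent heat to melt: 148×334 = 49432; warm the meltwater: 618.64 T; water: 5517.6(T − 24.8)
6136.2 T = 136836 − 49432 = 87404
T ≈ 14.24 °C (positive, so assuming full melt was valid).

T_f ≈ 14.2 °C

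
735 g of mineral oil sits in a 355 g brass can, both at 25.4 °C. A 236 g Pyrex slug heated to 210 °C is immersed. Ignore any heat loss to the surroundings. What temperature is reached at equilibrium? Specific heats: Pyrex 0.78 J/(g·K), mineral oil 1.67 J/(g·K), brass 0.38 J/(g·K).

T_f ≈ 47.4 °C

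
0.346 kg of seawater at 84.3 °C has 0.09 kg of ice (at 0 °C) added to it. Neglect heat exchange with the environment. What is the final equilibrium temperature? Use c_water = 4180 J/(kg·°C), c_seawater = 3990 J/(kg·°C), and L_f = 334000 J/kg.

Energy balance with sensible and latent terms:
latent heat to melt: 0.09·334000 = 30060; warm the meltwater: 376.2 T; seawater: 1380.5(T − 84.3)
1756.7 T = 116380 − 30060 = 86320
T ≈ 49.14 °C. Since T > 0 °C, the all-ice-melts assumption holds.

T_f ≈ 49.1 °C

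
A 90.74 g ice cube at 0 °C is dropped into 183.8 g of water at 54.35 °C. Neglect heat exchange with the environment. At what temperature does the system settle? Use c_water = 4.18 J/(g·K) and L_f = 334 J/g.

T_f ≈ 10.0 °C

Sum of m c ΔT and latent-heat terms is zero:
fusion: m_ice L_f = 90.74×334 = 30307
  meltwater 0→T: 90.74×4.18×T = 379.29 T
  water cools: 183.8×4.18×(T − 54.35) = 768.28(T − 54.35)
1147.6 T = 41756 − 30307 = 11449
T ≈ 9.98 °C — above 0 °C, consistent with complete melting.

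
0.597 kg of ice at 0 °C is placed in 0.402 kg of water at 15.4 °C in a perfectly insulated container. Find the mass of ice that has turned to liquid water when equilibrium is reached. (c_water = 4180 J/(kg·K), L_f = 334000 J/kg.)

m_melted ≈ 0.0775 kg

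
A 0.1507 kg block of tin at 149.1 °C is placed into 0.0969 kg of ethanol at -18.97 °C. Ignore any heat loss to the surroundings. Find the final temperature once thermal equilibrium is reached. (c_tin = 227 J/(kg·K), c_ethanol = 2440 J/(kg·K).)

Setting the total heat transfer to zero:
0.1507·227·(T − 149.1) + 0.0969·2440·(T − (-18.97)) = 0
(34.21 + 236.44) T = 34.21·149.1 + 236.44·(-18.97)
T = 615.36 / 270.64 = 2.27 °C

T_f ≈ 2.3 °C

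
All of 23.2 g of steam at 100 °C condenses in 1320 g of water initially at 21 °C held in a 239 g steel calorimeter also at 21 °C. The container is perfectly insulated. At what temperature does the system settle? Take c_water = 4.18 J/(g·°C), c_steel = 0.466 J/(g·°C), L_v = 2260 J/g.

Setting the total heat transfer to zero:
latent heat released on condensation: 23.2·2260 = 52432; condensate cools 100→T: 23.2·4.18·(T − 100) = 96.98(T − 100); original water: 5517.6(T − 21); steel cup: 239·0.466·(T − 21) = 111.37(T − 21)
5725.9 T = 52432 + 9697.6 + 118208 = 180338
T ≈ 31.49 °C, under the boiling point, so the assumption holds.

T_f ≈ 31.5 °C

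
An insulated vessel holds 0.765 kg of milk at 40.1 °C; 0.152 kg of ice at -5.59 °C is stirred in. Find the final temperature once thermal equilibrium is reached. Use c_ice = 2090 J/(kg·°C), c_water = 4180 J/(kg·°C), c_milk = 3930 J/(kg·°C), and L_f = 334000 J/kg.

Net heat exchanged in the isolated system is zero:
ice -5.59→0 °C: 0.152·2090·5.59 = 1775.8; melt ice: 0.152·334000 = 50768; meltwater 0→T: 0.152·4180·T = 635.36 T; milk: 3006.5(T − 40.1)
3641.8 T = 120559 − 52544 = 68015
T ≈ 18.68 °C. Since T > 0 °C, the all-ice-melts assumption holds.

T_f ≈ 18.7 °C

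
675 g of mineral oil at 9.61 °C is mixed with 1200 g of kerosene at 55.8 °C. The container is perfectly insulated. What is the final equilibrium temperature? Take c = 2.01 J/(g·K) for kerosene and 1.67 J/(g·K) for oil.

T_f ≈ 41.1 °C

Setting the total heat transfer to zero:
1200·2.01·(T − 55.8) + 675·1.67·(T − 9.61) = 0
(2412 + 1127.2) T = 2412·55.8 + 1127.2·9.61
T ≈ 41.09 °C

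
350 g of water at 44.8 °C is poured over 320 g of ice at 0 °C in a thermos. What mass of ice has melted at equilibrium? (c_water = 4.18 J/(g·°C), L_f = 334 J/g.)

Cooling the water to 0 °C releases 350·4.18·44.8 = 65542 J.
Fully melting the ice requires m_ice L_f = 320·334 = 106880 J.
Since 65542 < 106880 J, not all the ice melts; equilibrium is at 0 °C.
m_melt = 65542 / L_f = 196.2 g.

m_melted ≈ 196 g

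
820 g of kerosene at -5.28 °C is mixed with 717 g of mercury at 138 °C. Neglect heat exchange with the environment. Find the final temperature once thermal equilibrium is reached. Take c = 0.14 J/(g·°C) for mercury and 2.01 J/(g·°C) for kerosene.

T_f ≈ 2.9 °C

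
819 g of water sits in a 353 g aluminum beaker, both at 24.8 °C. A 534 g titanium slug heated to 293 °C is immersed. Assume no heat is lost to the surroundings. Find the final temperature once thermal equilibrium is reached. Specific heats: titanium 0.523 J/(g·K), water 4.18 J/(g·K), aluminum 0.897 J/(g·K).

T_f ≈ 43.4 °C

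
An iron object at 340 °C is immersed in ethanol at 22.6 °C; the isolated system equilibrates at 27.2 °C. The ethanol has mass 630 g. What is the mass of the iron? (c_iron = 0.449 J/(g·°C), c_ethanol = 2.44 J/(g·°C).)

m ≈ 50.3 g

|Q_iron| = |Q_ethanol|:
m·0.449·(340 − 27.2) = 630·2.44·(27.2 − 22.6)
140.45 m = 7071.1  ⇒  m ≈ 50.35 g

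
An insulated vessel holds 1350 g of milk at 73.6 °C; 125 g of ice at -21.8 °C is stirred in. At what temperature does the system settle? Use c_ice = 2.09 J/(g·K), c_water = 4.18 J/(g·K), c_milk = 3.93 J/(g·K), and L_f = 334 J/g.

Conservation of energy gives ΣQ = 0:
warm ice to 0 °C: 125×2.09×(0 − (-21.8)) = 5695.2; melt ice: 125×334 = 41750; warm the meltwater: 522.5 T; milk: 5305.5(T − 73.6)
5828 T = 390485 − 47445 = 343040
T ≈ 58.86 °C — above 0 °C, consistent with complete melting.

T_f ≈ 58.9 °C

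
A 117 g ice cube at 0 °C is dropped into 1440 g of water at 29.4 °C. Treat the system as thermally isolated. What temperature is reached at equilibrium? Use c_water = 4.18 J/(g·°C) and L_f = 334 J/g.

Let T be the final temperature. ΣQ_i = 0:
latent heat to melt: 117·334 = 39078
  meltwater 0→T: 117·4.18·T = 489.06 T
  water: 6019.2(T − 29.4)
6508.3 T = 176964 − 39078 = 137886
T ≈ 21.19 °C — above 0 °C, consistent with complete melting.

T_f ≈ 21.2 °C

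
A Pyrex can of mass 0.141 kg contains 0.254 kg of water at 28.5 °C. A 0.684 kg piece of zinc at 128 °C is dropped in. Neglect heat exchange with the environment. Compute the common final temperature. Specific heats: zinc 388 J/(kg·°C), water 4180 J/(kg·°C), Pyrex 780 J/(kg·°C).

Energy conservation, ΣQ = 0:
0.684×388×(T − 128) + 0.254×4180×(T − 28.5) + 0.141×780×(T − 28.5) = 0
265.39(T − 128) + 1061.7(T − 28.5) + 109.98(T − 28.5) = 0
(265.39 + 1061.7 + 109.98) T = 265.39×128 + 1061.7×28.5 + 109.98×28.5
T = 67364/1437.1 ≈ 46.87 °C

T_f ≈ 46.9 °C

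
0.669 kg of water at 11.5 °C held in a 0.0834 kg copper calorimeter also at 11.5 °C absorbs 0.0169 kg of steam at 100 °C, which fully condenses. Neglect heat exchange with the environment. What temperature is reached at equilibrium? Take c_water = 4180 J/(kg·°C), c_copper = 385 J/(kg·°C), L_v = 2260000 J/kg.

Energy conservation, ΣQ = 0:
condense steam: −0.0169·2260000 = −38194
  condensate cools 100→T: 0.0169·4180·(T − 100) = 70.64(T − 100)
  original water: 2796.4(T − 11.5)
  copper cup: 0.0834·385·(T − 11.5) = 32.11(T − 11.5)
2899.2 T = 38194 + 7064.2 + 32528 = 77786
T ≈ 26.83 °C — below 100 °C, confirming all the steam condensed.

T_f ≈ 26.8 °C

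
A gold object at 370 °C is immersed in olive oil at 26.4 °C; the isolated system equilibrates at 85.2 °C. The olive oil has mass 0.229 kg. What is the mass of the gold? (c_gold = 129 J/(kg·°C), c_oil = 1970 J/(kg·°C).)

Taking heat into each body as positive, Σ m c ΔT = 0:
m×129×(85.2 − 370) + 0.229×1970×(85.2 − 26.4) = 0
-36739 m = -26526
m = -26526/-36739 ≈ 0.722 kg

m ≈ 0.722 kg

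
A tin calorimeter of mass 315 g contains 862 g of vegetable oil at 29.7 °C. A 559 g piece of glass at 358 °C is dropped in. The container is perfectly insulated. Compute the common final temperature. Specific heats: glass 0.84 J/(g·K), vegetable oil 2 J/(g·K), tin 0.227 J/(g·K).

T_f ≈ 97.8 °C

Conservation of energy gives ΣQ = 0:
559*0.84*(T − 358) + 862*2*(T − 29.7) + 315*0.227*(T − 29.7) = 0
(469.56 + 1724 + 71.5) T = 469.56*358 + 1724*29.7 + 71.5*29.7
T ≈ 97.76 °C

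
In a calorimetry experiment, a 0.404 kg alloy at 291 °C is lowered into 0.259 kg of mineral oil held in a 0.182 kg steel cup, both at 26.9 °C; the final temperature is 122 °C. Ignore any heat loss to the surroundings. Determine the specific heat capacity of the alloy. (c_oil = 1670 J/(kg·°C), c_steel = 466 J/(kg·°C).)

c ≈ 721 J/(kg·°C)

Net heat exchanged in the isolated system is zero:
0.404·c·(122 − 291) + 0.259·1670·(122 − 26.9) + 0.182·466·(122 − 26.9) = 0
-68.28 c = -49199
c = -49199/-68.28 ≈ 720.6 J/(kg·°C)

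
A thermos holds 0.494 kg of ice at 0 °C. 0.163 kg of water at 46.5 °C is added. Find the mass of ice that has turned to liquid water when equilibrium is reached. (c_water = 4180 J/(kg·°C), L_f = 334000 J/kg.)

m_melted ≈ 0.0949 kg

Water can give up m c ΔT = 0.163·4180·46.5 = 31682 J before reaching 0 °C.
Melting all 0.494 kg of ice would need 0.494·334000 = 164996 J.
Since 31682 < 164996 J, not all the ice melts; equilibrium is at 0 °C.
Mass melted = 31682/334000 ≈ 0.09486 kg.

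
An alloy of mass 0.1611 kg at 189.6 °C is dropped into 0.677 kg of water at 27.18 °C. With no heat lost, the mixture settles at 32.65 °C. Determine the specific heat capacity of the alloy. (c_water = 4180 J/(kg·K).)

Heat lost by the alloy = heat gained by the water:
0.1611×c×(189.6 − 32.65) = 0.677×4180×(32.65 − 27.18)
25.28 c = 15479  ⇒  c ≈ 612.2 J/(kg·K)

c ≈ 612 J/(kg·K)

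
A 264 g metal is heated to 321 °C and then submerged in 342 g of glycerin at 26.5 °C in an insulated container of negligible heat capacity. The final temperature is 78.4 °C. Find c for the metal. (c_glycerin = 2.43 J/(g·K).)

c ≈ 0.673 J/(g·K)

Heat lost by the metal = heat gained by the glycerin:
264·c·(321 − 78.4) = 342·2.43·(78.4 − 26.5)
64046 c = 43132  ⇒  c ≈ 0.6734 J/(g·K)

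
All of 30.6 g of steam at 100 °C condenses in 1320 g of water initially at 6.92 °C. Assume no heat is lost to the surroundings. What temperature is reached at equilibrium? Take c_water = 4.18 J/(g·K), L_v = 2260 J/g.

Setting the total heat transfer to zero:
latent heat released on condensation: 30.6×2260 = 69156
  condensed water 100 °C→T: 127.91(T − 100)
  water warms: 1320×4.18×(T − 6.92) = 5517.6(T − 6.92)
5645.5 T = 69156 + 12791 + 38182 = 120129
T ≈ 21.28 °C — below 100 °C, confirming all the steam condensed.

T_f ≈ 21.3 °C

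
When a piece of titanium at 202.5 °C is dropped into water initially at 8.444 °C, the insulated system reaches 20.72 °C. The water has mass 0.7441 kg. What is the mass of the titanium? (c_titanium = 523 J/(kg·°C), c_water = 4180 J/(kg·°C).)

m ≈ 0.402 kg

Conservation of energy gives ΣQ = 0:
m·523·(20.72 − 202.5) + 0.7441·4180·(20.72 − 8.444) = 0
-95071 m = -38183
m = -38183/-95071 ≈ 0.4016 kg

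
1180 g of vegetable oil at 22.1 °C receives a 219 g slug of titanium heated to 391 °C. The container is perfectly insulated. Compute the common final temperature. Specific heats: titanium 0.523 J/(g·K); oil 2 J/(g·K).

Taking heat into each body as positive, Σ m c ΔT = 0:
219·0.523·(T − 391) + 1180·2·(T − 22.1) = 0
2474.5 T = 96940
T = 96940/2474.5 ≈ 39.17 °C

T_f ≈ 39.2 °C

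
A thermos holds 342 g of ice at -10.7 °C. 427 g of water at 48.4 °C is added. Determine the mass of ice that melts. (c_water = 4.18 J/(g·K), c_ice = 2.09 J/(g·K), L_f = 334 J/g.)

Water can give up m c ΔT = 427×4.18×48.4 = 86387 J before reaching 0 °C.
Of that, 342×2.09×10.7 = 7648.1 J goes to bring the ice to 0 °C, leaving 78739 J.
Melting all 342 g of ice would need 342×334 = 114228 J.
That's not enough to melt it all — equilibrium is at 0 °C with ice remaining.
Mass melted = 78739/334 ≈ 235.7 g.

m_melted ≈ 236 g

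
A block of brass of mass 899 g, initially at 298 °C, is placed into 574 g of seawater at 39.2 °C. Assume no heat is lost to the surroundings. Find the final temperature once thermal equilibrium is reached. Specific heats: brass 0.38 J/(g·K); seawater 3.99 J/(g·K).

Taking heat into each body as positive, Σ m c ΔT = 0:
899*0.38*(T − 298) + 574*3.99*(T − 39.2) = 0
341.62(T − 298) + 2290.3(T − 39.2) = 0
(341.62 + 2290.3) T = 341.62*298 + 2290.3*39.2
T = 191581/2631.9 ≈ 72.79 °C

T_f ≈ 72.8 °C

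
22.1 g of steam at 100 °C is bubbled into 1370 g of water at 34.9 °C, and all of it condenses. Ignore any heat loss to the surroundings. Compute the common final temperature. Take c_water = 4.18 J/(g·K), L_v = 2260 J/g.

T_f ≈ 44.5 °C

Conservation of energy gives ΣQ = 0:
latent heat released on condensation: 22.1·2260 = 49946; condensate cools 100→T: 22.1·4.18·(T − 100) = 92.38(T − 100); original water: 5726.6(T − 34.9)
5819 T = 49946 + 9237.8 + 199858 = 259042
T ≈ 44.52 °C — below 100 °C, confirming all the steam condensed.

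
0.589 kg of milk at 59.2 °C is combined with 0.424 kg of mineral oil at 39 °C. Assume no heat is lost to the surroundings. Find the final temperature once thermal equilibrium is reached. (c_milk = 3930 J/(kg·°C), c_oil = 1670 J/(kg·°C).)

Setting the total heat transfer to zero:
0.589×3930×(T − 59.2) + 0.424×1670×(T − 39) = 0
(2314.8 + 708.08) T = 2314.8×59.2 + 708.08×39
T = 164650 / 3022.8 = 54.5 °C

T_f ≈ 54.5 °C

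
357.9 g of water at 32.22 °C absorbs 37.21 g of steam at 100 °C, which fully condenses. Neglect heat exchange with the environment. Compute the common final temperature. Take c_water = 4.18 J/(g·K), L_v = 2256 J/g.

T_f ≈ 89.4 °C

Let T be the final temperature. ΣQ_i = 0:
steam→water at 100 °C releases m L_v = 37.21×2256 = 83946; condensate cools 100→T: 37.21×4.18×(T − 100) = 155.54(T − 100); original water: 1496(T − 32.22)
1651.6 T = 83946 + 15554 + 48202 = 147701
T ≈ 89.43 °C (< 100 °C, so full condensation is consistent).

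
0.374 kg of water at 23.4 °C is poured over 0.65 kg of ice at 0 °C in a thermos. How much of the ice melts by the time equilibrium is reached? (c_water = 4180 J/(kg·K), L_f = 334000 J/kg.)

m_melted ≈ 0.11 kg

Water can give up m c ΔT = 0.374×4180×23.4 = 36582 J before reaching 0 °C.
Melting all 0.65 kg of ice would need 0.65×334000 = 217100 J.
36582 J < 217100 J, so only part of the ice melts and the system sits at 0 °C.
m_melted×334000 = 36582  ⇒  m_melted ≈ 0.1095 kg.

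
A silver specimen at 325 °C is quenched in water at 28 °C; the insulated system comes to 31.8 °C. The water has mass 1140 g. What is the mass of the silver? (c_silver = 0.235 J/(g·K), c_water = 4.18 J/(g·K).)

m ≈ 263 g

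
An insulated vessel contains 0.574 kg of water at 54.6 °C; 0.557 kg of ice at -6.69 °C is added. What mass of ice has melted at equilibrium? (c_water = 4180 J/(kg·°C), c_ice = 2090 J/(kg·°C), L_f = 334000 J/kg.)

Cooling the water to 0 °C releases 0.574×4180×54.6 = 131003 J.
Of that, 0.557×2090×6.69 = 7788 J goes to bring the ice to 0 °C, leaving 123215 J.
To melt every bit of ice: 0.557×334000 = 186038 J.
That's not enough to melt it all — equilibrium is at 0 °C with ice remaining.
m_melted×334000 = 123215  ⇒  m_melted ≈ 0.3689 kg.

m_melted ≈ 0.369 kg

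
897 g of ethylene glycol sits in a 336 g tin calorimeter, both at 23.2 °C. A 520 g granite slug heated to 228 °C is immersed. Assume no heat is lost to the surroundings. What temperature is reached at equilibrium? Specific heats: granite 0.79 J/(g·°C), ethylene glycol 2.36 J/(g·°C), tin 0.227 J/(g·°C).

T_f ≈ 55.5 °C

Heat gained plus heat lost sum to zero:
520*0.79*(T − 228) + 897*2.36*(T − 23.2) + 336*0.227*(T − 23.2) = 0
410.8(T − 228) + 2116.9(T − 23.2) + 76.27(T − 23.2) = 0
2604 T = 144544
T ≈ 55.51 °C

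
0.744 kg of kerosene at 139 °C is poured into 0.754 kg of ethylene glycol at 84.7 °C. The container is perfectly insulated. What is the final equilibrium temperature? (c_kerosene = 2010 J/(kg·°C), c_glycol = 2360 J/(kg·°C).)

Set heat shed by the hot body equal to heat absorbed by the cold body:
0.744×2010×(139 − T) = 0.754×2360×(T − 84.7)
1495.4(139 − T) = 1779.4(T − 84.7)
3274.9 T = 358585  ⇒  T ≈ 109.50 °C

T_f ≈ 109.5 °C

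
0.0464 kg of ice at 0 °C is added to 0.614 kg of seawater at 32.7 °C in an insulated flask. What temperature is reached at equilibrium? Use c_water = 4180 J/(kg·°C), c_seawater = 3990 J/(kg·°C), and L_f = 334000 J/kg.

T_f ≈ 24.4 °C

Energy conservation, ΣQ = 0:
latent heat to melt: 0.0464×334000 = 15498
  warm the meltwater: 193.95 T
  seawater cools: 0.614×3990×(T − 32.7) = 2449.9(T − 32.7)
2643.8 T = 80110 − 15498 = 64613
T ≈ 24.44 °C. Since T > 0 °C, the all-ice-melts assumption holds.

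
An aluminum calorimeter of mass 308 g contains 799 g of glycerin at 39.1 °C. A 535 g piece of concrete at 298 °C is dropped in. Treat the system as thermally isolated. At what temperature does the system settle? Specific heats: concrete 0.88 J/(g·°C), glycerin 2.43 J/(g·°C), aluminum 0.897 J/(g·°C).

With ΣQ=0 the equilibrium temperature is the m·c-weighted mean:
T_f = (470.8×298 + 1941.6×39.1 + 276.28×39.1) / (470.8 + 1941.6 + 276.28)
    = 227016 / 2688.6 ≈ 84.44 °C

T_f ≈ 84.4 °C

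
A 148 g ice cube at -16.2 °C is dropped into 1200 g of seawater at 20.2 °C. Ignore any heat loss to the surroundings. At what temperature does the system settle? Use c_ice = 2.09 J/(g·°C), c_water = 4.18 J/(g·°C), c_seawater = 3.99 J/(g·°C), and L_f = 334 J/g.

T_f ≈ 7.8 °C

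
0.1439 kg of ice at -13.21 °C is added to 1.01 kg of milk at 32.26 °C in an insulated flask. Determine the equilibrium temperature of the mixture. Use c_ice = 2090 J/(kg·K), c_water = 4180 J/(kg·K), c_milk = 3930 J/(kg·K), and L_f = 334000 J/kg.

Setting the total heat transfer to zero:
ice -13.21→0 °C: 0.1439·2090·13.21 = 3972.9
  fusion: m_ice L_f = 0.1439·334000 = 48063
  warm the meltwater: 601.5 T
  milk cools: 1.01·3930·(T − 32.26) = 3969.3(T − 32.26)
4570.8 T = 128050 − 52036 = 76014
T ≈ 16.63 °C (positive, so assuming full melt was valid).

T_f ≈ 16.6 °C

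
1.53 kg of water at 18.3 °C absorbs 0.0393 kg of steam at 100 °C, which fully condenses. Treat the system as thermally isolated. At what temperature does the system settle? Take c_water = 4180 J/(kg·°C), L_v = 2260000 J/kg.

T_f ≈ 33.9 °C

Sum of m c ΔT and latent-heat terms is zero:
latent heat released on condensation: 0.0393×2260000 = 88818
  condensate cools 100→T: 0.0393×4180×(T − 100) = 164.27(T − 100)
  water warms: 1.53×4180×(T − 18.3) = 6395.4(T − 18.3)
6559.7 T = 88818 + 16427 + 117036 = 222281
T ≈ 33.89 °C (< 100 °C, so full condensation is consistent).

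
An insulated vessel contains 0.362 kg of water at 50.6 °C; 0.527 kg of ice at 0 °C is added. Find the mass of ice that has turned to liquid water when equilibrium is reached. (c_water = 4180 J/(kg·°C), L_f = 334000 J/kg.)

Water can give up m c ΔT = 0.362×4180×50.6 = 76566 J before reaching 0 °C.
Melting all 0.527 kg of ice would need 0.527×334000 = 176018 J.
That's not enough to melt it all — equilibrium is at 0 °C with ice remaining.
m_melted×334000 = 76566  ⇒  m_melted ≈ 0.2292 kg.

m_melted ≈ 0.229 kg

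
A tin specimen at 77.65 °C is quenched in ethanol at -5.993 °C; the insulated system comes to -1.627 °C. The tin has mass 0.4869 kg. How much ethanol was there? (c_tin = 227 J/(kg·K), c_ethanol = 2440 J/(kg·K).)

m ≈ 0.823 kg

Heat lost by the tin = heat gained by the ethanol:
0.4869×227×(77.65 − -1.627) = m×2440×(-1.627 − (-5.993))
10653 m = 8762.2  ⇒  m ≈ 0.8225 kg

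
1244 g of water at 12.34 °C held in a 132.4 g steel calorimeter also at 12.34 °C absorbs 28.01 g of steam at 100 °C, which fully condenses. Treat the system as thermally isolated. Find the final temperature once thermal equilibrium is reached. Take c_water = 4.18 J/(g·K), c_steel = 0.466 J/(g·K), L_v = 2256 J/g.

T_f ≈ 26.0 °C

Sum of m c ΔT and latent-heat terms is zero:
condense steam: −28.01·2256 = −63191
  condensed water 100 °C→T: 117.08(T − 100)
  original water: 5199.9(T − 12.34)
  steel cup: 132.4·0.466·(T − 12.34) = 61.7(T − 12.34)
5378.7 T = 63191 + 11708 + 64928 = 139827
T ≈ 26.00 °C — below 100 °C, confirming all the steam condensed.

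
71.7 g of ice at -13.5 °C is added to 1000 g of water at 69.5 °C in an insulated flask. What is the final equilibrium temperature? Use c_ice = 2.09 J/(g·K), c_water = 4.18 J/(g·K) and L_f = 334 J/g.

T_f ≈ 59.1 °C

Conservation of energy gives ΣQ = 0:
warm ice to 0 °C: 71.7·2.09·(0 − (-13.5)) = 2023
  melt ice: 71.7·334 = 23948
  meltwater 0→T: 71.7·4.18·T = 299.71 T
  water cools: 1000·4.18·(T − 69.5) = 4180(T − 69.5)
4479.7 T = 290510 − 25971 = 264539
T ≈ 59.05 °C. Since T > 0 °C, the all-ice-melts assumption holds.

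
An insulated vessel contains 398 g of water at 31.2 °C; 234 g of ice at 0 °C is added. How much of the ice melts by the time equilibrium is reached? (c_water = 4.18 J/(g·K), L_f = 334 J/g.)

m_melted ≈ 155 g

Cooling the water to 0 °C releases 398·4.18·31.2 = 51906 J.
Melting all 234 g of ice would need 234·334 = 78156 J.
51906 J < 78156 J, so only part of the ice melts and the system sits at 0 °C.
m_melt = 51906 / L_f = 155.4 g.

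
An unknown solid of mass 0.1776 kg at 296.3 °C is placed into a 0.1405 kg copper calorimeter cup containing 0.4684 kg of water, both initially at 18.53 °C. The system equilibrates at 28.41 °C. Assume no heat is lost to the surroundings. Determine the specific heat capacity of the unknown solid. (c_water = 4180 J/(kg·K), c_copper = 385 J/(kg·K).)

c ≈ 418 J/(kg·K)

Net heat exchanged in the isolated system is zero:
0.1776·c·(28.41 − 296.3) + 0.4684·4180·(28.41 − 18.53) + 0.1405·385·(28.41 − 18.53) = 0
-47.58 c = -19879
c = -19879/-47.58 ≈ 417.8 J/(kg·K)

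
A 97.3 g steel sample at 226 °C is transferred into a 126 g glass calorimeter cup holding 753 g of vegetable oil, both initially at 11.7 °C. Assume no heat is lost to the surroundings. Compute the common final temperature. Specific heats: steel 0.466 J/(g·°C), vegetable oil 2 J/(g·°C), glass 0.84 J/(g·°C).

T_f ≈ 17.6 °C

With ΣQ=0 the equilibrium temperature is the m·c-weighted mean:
T_f = (45.34*226 + 1506*11.7 + 105.84*11.7) / (45.34 + 1506 + 105.84)
    = 29106 / 1657.2 ≈ 17.56 °C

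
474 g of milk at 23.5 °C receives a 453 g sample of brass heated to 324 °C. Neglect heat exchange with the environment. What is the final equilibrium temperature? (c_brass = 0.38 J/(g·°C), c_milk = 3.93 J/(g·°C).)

T_f ≈ 48.9 °C

|Q_brass| = |Q_milk|:
453*0.38*(324 − T) = 474*3.93*(T − 23.5)
172.14(324 − T) = 1862.8(T − 23.5)
2035 T = 99550  ⇒  T ≈ 48.92 °C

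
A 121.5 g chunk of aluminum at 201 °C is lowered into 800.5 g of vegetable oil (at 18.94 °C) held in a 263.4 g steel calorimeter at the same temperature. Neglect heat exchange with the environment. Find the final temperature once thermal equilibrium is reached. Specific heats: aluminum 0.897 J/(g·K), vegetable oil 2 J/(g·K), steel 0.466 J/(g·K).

T_f ≈ 29.8 °C

T_f is the heat-capacity-weighted average of the initial temperatures:
T_f = (108.99×201 + 1601×18.94 + 122.74×18.94) / (108.99 + 1601 + 122.74)
    = 54554 / 1832.7 ≈ 29.77 °C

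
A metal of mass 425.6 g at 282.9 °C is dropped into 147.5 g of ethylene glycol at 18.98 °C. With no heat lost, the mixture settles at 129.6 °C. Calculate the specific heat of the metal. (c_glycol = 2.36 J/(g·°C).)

Net heat exchanged in the isolated system is zero:
425.6·c·(129.6 − 282.9) + 147.5·2.36·(129.6 − 18.98) = 0
-65244 c = -38507
c = -38507/-65244 ≈ 0.5902 J/(g·°C)

c ≈ 0.59 J/(g·°C)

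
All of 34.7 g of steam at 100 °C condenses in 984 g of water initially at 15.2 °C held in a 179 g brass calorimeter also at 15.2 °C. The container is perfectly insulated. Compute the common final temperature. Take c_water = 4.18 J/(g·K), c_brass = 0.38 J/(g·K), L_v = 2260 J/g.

T_f ≈ 36.2 °C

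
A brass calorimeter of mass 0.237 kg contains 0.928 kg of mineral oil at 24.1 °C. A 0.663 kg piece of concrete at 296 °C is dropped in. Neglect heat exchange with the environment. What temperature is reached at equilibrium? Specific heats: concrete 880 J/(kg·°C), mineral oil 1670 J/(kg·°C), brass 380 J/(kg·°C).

T_f ≈ 95.5 °C

T_f is the heat-capacity-weighted average of the initial temperatures:
T_f = (583.44·296 + 1549.8·24.1 + 90.06·24.1) / (583.44 + 1549.8 + 90.06)
    = 212218 / 2223.3 ≈ 95.45 °C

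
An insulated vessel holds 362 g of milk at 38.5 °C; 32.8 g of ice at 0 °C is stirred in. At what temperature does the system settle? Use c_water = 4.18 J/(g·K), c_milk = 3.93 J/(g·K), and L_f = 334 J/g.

T_f ≈ 28.1 °C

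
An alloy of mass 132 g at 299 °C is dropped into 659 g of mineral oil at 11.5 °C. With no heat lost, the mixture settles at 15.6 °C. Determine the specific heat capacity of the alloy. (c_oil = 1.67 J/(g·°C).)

c ≈ 0.121 J/(g·°C)

Heat lost by the alloy = heat gained by the oil:
132·c·(299 − 15.6) = 659·1.67·(15.6 − 11.5)
37409 c = 4512.2  ⇒  c ≈ 0.1206 J/(g·°C)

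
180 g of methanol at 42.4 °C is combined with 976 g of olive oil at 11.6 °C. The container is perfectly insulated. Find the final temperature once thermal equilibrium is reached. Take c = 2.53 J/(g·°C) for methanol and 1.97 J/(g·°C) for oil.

T_f ≈ 17.5 °C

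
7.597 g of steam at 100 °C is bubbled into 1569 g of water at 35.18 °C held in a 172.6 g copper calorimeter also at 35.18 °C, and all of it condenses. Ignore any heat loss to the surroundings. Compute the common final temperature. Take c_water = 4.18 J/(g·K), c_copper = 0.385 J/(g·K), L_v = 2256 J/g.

T_f ≈ 38.1 °C

Taking heat into each body as positive, Σ m c ΔT = 0:
steam→water at 100 °C releases m L_v = 7.597·2256 = 17139; condensed water 100 °C→T: 31.76(T − 100); water warms: 1569·4.18·(T − 35.18) = 6558.4(T − 35.18); copper cup: 172.6·0.385·(T − 35.18) = 66.45(T − 35.18)
6656.6 T = 17139 + 3175.5 + 233063 = 253377
T ≈ 38.06 °C (< 100 °C, so full condensation is consistent).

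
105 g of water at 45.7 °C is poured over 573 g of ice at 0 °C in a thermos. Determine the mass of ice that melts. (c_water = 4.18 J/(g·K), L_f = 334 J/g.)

m_melted ≈ 60.1 g

Cooling the water to 0 °C releases 105×4.18×45.7 = 20058 J.
To melt every bit of ice: 573×334 = 191382 J.
20058 J < 191382 J, so only part of the ice melts and the system sits at 0 °C.
m_melt = 20058 / L_f = 60.05 g.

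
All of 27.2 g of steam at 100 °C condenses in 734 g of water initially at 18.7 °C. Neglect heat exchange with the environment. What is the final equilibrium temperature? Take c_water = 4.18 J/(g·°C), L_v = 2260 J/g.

Net heat exchanged in the isolated system is zero:
latent heat released on condensation: 27.2·2260 = 61472
  condensed water 100 °C→T: 113.7(T − 100)
  water warms: 734·4.18·(T − 18.7) = 3068.1(T − 18.7)
3181.8 T = 61472 + 11370 + 57374 = 130215
T ≈ 40.92 °C — below 100 °C, confirming all the steam condensed.

T_f ≈ 40.9 °C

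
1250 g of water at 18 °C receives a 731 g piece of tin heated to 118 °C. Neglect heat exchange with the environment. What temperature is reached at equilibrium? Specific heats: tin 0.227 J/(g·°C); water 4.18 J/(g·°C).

T_f ≈ 21.1 °C

T_f = Σ m_i c_i T_i / Σ m_i c_i:
T_f = (165.94·118 + 5225·18) / (165.94 + 5225)
    = 113631 / 5390.9 ≈ 21.08 °C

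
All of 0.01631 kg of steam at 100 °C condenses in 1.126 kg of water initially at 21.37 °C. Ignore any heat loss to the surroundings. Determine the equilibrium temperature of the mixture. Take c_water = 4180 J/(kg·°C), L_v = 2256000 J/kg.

Energy balance with sensible and latent terms:
latent heat released on condensation: 0.01631×2256000 = 36795; condensate cools 100→T: 0.01631×4180×(T − 100) = 68.18(T − 100); original water: 4706.7(T − 21.37)
4774.9 T = 36795 + 6817.6 + 100582 = 144195
T ≈ 30.20 °C (< 100 °C, so full condensation is consistent).

T_f ≈ 30.2 °C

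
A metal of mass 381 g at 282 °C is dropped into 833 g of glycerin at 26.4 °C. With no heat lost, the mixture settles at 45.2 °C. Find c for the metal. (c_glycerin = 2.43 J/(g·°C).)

c ≈ 0.422 J/(g·°C)

Taking heat into each body as positive, Σ m c ΔT = 0:
381·c·(45.2 − 282) + 833·2.43·(45.2 − 26.4) = 0
-90221 c = -38055
c = -38055/-90221 ≈ 0.4218 J/(g·°C)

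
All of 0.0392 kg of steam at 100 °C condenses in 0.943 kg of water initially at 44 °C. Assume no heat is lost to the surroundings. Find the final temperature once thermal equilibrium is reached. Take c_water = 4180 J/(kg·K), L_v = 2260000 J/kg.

T_f ≈ 67.8 °C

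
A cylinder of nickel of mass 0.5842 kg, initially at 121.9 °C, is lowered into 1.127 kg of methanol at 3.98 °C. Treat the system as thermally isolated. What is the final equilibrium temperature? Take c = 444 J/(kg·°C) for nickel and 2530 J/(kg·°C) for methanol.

T_f ≈ 13.8 °C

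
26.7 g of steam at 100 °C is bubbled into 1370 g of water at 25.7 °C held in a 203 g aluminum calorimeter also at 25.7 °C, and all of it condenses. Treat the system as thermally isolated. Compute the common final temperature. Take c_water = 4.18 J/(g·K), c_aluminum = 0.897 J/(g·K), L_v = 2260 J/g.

Energy conservation, ΣQ = 0:
condense steam: −26.7×2260 = −60342
  condensate cools 100→T: 26.7×4.18×(T − 100) = 111.61(T − 100)
  water warms: 1370×4.18×(T − 25.7) = 5726.6(T − 25.7)
  aluminum cup: 203×0.897×(T − 25.7) = 182.09(T − 25.7)
6020.3 T = 60342 + 11161 + 151853 = 223356
T ≈ 37.10 °C, under the boiling point, so the assumption holds.

T_f ≈ 37.1 °C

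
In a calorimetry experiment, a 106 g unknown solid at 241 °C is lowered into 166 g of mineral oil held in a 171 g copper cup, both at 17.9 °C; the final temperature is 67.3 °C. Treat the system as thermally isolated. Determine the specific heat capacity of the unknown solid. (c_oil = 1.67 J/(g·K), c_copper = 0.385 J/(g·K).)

c ≈ 0.92 J/(g·K)

Let T be the final temperature. ΣQ_i = 0:
106×c×(67.3 − 241) + 166×1.67×(67.3 − 17.9) + 171×0.385×(67.3 − 17.9) = 0
-18412 c = -16947
c = -16947/-18412 ≈ 0.9204 J/(g·K)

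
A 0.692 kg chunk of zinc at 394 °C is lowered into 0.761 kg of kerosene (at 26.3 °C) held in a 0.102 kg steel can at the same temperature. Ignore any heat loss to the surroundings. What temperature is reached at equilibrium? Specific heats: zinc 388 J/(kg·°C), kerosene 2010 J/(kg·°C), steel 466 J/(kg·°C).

T_f ≈ 79.8 °C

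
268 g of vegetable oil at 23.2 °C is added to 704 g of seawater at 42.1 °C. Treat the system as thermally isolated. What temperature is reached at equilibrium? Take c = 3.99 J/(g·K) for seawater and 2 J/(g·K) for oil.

T_f ≈ 39.1 °C

Taking heat into each body as positive, Σ m c ΔT = 0:
704*3.99*(T − 42.1) + 268*2*(T − 23.2) = 0
2809(T − 42.1) + 536(T − 23.2) = 0
3345 T = 130692
T = 130692/3345 ≈ 39.07 °C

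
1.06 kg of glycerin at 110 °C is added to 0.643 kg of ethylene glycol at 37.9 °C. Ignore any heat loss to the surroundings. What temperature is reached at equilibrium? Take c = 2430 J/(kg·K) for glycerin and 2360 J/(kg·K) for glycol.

Setting the total heat transfer to zero:
1.06*2430*(T − 110) + 0.643*2360*(T − 37.9) = 0
2575.8(T − 110) + 1517.5(T − 37.9) = 0
4093.3 T = 340850
T = 340850/4093.3 ≈ 83.27 °C

T_f ≈ 83.3 °C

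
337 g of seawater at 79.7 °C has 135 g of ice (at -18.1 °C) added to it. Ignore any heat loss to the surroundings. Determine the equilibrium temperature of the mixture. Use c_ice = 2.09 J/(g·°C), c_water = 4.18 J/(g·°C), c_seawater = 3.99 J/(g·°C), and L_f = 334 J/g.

Let T be the final temperature. ΣQ_i = 0:
ice -18.1→0 °C: 135·2.09·18.1 = 5106.9; latent heat to melt: 135·334 = 45090; warm the meltwater: 564.3 T; seawater: 1344.6(T − 79.7)
1908.9 T = 107167 − 50197 = 56970
T ≈ 29.84 °C (positive, so assuming full melt was valid).

T_f ≈ 29.8 °C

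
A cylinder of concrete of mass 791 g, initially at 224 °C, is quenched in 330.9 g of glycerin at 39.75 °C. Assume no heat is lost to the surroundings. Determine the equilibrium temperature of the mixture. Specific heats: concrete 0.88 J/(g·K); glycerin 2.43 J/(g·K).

T_f ≈ 125.2 °C

Conservation of energy gives ΣQ = 0:
791×0.88×(T − 224) + 330.9×2.43×(T − 39.75) = 0
(696.08 + 804.09) T = 696.08×224 + 804.09×39.75
T = 187884/1500.2 ≈ 125.24 °C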